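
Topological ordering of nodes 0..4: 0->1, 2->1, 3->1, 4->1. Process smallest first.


Kahn's algorithm, process smallest node first
Order: [0, 2, 3, 4, 1]


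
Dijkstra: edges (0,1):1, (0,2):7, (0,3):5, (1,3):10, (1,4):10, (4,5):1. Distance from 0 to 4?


Dijkstra from 0:
Distances: {0: 0, 1: 1, 2: 7, 3: 5, 4: 11, 5: 12}
Shortest distance to 4 = 11, path = [0, 1, 4]


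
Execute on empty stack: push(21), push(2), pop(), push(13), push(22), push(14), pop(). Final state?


push(21) -> [21]
push(2) -> [21, 2]
pop() returns 2 -> [21]
push(13) -> [21, 13]
push(22) -> [21, 13, 22]
push(14) -> [21, 13, 22, 14]
pop() returns 14 -> [21, 13, 22]
Final stack (bottom to top): [21, 13, 22]


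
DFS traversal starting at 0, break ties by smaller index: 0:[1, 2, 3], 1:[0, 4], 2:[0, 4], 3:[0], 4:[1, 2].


DFS stack-based: start with [0]
Visit order: [0, 1, 4, 2, 3]


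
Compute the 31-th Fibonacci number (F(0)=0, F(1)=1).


F(n)=F(n-1)+F(n-2)
...F(29)=514229, F(30)=832040, F(31)=1346269


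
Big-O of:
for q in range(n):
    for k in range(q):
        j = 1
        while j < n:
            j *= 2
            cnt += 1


Per nesting level: O(n) * O(n) [triangular over q] * O(log n) = O(n^2 log n)
Complexity: O(n^2 log n)


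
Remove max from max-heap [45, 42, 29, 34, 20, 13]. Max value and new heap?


Max = 45
Replace root with last, heapify down
Resulting heap: [42, 34, 29, 13, 20]


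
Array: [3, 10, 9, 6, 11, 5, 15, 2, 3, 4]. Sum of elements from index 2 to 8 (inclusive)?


Prefix sums: [0, 3, 13, 22, 28, 39, 44, 59, 61, 64, 68]
Sum[2..8] = prefix[9] - prefix[2] = 64 - 13 = 51


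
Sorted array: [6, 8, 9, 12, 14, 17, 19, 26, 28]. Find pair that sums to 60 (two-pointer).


Two pointers: lo=0, hi=8
No pair sums to 60


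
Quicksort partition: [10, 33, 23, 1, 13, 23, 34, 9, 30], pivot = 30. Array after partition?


Elements <= 30 go left of pivot.
Result: [10, 23, 1, 13, 23, 9, 30, 33, 34], pivot at index 6


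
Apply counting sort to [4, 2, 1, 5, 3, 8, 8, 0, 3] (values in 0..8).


Count array: [1, 1, 1, 2, 1, 1, 0, 0, 2]
Reconstruct: [0, 1, 2, 3, 3, 4, 5, 8, 8]


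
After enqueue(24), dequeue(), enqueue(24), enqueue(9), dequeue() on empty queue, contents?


enqueue(24) -> [24]
dequeue() returns 24 -> []
enqueue(24) -> [24]
enqueue(9) -> [24, 9]
dequeue() returns 24 -> [9]
Final queue (front to back): [9]


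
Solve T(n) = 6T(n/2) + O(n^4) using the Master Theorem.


a=6, b=2, c=4. log_2(6)=2.585 < c=4. Case 3: O(n^c) = O(n^4)
Complexity: O(n^4)


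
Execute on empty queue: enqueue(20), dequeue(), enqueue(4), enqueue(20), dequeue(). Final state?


enqueue(20) -> [20]
dequeue() returns 20 -> []
enqueue(4) -> [4]
enqueue(20) -> [4, 20]
dequeue() returns 4 -> [20]
Final queue (front to back): [20]


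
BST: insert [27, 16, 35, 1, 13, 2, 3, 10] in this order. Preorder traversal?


Root = 27; build tree by BST insertion.
Preorder traversal: [27, 16, 1, 13, 2, 3, 10, 35]


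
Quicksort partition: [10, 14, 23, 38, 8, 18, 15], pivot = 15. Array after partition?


Elements <= 15 go left of pivot.
Result: [10, 14, 8, 15, 23, 18, 38], pivot at index 3


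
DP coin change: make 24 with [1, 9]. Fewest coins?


dp[0]=0; dp[i]=1+min(dp[i-c] for c in coins)
...dp[19]=3, dp[20]=4, dp[21]=5, dp[22]=6, dp[23]=7, dp[24]=8
Minimum coins for 24 = 8


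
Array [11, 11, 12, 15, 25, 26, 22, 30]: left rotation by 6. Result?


Left rotate by 6: [22, 30, 11, 11, 12, 15, 25, 26]


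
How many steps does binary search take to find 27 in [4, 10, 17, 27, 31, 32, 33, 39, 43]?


Search for 27:
[0,8] mid=4 arr[4]=31
[0,3] mid=1 arr[1]=10
[2,3] mid=2 arr[2]=17
[3,3] mid=3 arr[3]=27
Total: 4 comparisons


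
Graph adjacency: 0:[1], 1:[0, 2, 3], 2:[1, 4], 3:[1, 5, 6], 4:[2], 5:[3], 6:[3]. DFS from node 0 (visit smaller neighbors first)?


DFS stack-based: start with [0]
Visit order: [0, 1, 2, 4, 3, 5, 6]


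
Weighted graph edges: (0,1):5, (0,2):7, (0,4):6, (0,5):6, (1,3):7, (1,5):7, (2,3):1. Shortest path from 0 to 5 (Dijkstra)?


Dijkstra from 0:
Distances: {0: 0, 1: 5, 2: 7, 3: 8, 4: 6, 5: 6}
Shortest distance to 5 = 6, path = [0, 5]


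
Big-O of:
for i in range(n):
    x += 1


Per nesting level: O(n) = O(n)
Complexity: O(n)


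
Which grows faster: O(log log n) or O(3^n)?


double-logarithmic grows slower than exponential (base 3)
O(log log n) is asymptotically smaller; O(3^n) grows faster


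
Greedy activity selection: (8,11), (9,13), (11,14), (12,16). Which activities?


Greedy: pick earliest-ending, then skip overlaps.
Selected (2 activities): [(8, 11), (11, 14)]


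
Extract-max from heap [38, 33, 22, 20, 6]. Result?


Max = 38
Replace root with last, heapify down
Resulting heap: [33, 20, 22, 6]


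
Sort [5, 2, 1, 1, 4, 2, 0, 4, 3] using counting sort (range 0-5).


Count array: [1, 2, 2, 1, 2, 1]
Reconstruct: [0, 1, 1, 2, 2, 3, 4, 4, 5]


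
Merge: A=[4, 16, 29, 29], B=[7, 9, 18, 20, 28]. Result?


Compare heads, take smaller each step.
Merged: [4, 7, 9, 16, 18, 20, 28, 29, 29]


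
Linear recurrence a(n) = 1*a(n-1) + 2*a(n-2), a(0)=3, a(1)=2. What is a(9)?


Build bottom-up:
...a(7)=212, a(8)=428, a(9)=1*428+2*212=852


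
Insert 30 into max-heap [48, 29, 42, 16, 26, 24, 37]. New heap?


Append 30: [48, 29, 42, 16, 26, 24, 37, 30]
Bubble up: swap idx 7(30) with idx 3(16); swap idx 3(30) with idx 1(29)
Result: [48, 30, 42, 29, 26, 24, 37, 16]


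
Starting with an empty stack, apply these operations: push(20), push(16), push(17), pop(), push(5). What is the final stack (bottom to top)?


push(20) -> [20]
push(16) -> [20, 16]
push(17) -> [20, 16, 17]
pop() returns 17 -> [20, 16]
push(5) -> [20, 16, 5]
Final stack (bottom to top): [20, 16, 5]


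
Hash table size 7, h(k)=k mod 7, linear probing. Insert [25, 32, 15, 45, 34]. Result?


Insertions: 25->slot 4; 32->slot 5; 15->slot 1; 45->slot 3; 34->slot 6
Table: [None, 15, None, 45, 25, 32, 34]


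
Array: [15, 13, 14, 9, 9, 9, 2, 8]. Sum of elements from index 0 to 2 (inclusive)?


Prefix sums: [0, 15, 28, 42, 51, 60, 69, 71, 79]
Sum[0..2] = prefix[3] - prefix[0] = 42 - 0 = 42


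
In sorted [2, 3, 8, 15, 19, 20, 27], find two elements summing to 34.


Two pointers: lo=0, hi=6
Found pair: (15, 19) summing to 34


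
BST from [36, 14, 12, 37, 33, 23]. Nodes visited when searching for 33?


BST root = 36
Search for 33: compare at each node
Path: [36, 14, 33]


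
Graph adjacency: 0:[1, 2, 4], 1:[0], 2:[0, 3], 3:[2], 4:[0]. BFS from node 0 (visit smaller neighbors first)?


BFS queue: start with [0]
Visit order: [0, 1, 2, 4, 3]


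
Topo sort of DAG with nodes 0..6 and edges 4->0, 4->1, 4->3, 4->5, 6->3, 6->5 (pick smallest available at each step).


Kahn's algorithm, process smallest node first
Order: [2, 4, 0, 1, 6, 3, 5]


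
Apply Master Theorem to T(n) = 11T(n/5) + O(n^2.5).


a=11, b=5, c=2.5. log_5(11)=1.490 < c=2.5. Case 3: O(n^c) = O(n^2.500)
Complexity: O(n^2.500)


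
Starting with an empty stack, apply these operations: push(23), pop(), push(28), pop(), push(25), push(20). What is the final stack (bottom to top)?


push(23) -> [23]
pop() returns 23 -> []
push(28) -> [28]
pop() returns 28 -> []
push(25) -> [25]
push(20) -> [25, 20]
Final stack (bottom to top): [25, 20]


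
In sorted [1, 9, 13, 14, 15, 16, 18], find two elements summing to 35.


Two pointers: lo=0, hi=6
No pair sums to 35


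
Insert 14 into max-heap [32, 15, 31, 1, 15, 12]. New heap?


Append 14: [32, 15, 31, 1, 15, 12, 14]
Bubble up: no swaps needed
Result: [32, 15, 31, 1, 15, 12, 14]


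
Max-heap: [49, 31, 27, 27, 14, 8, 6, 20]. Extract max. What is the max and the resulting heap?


Max = 49
Replace root with last, heapify down
Resulting heap: [31, 27, 27, 20, 14, 8, 6]


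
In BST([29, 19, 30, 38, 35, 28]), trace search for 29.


BST root = 29
Search for 29: compare at each node
Path: [29]


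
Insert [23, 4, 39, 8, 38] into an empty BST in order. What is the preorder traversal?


Root = 23; build tree by BST insertion.
Preorder traversal: [23, 4, 8, 39, 38]


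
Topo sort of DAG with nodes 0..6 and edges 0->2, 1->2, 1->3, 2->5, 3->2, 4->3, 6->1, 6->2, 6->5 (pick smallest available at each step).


Kahn's algorithm, process smallest node first
Order: [0, 4, 6, 1, 3, 2, 5]


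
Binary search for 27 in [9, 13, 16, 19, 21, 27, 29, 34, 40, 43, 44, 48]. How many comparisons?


Search for 27:
[0,11] mid=5 arr[5]=27
Total: 1 comparisons


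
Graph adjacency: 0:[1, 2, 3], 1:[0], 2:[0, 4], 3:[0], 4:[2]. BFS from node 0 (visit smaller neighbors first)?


BFS queue: start with [0]
Visit order: [0, 1, 2, 3, 4]


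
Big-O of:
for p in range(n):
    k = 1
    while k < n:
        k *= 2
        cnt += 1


Per nesting level: O(n) * O(log n) = O(n log n)
Complexity: O(n log n)


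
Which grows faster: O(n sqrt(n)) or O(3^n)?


n^1.5 grows slower than exponential (base 3)
O(n sqrt(n)) is asymptotically smaller; O(3^n) grows faster


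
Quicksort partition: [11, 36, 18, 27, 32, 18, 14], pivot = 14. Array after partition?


Elements <= 14 go left of pivot.
Result: [11, 14, 18, 27, 32, 18, 36], pivot at index 1


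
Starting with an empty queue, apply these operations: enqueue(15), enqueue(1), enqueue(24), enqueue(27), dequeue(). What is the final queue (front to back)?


enqueue(15) -> [15]
enqueue(1) -> [15, 1]
enqueue(24) -> [15, 1, 24]
enqueue(27) -> [15, 1, 24, 27]
dequeue() returns 15 -> [1, 24, 27]
Final queue (front to back): [1, 24, 27]


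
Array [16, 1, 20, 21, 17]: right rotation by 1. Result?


Right rotate by 1: [17, 16, 1, 20, 21]


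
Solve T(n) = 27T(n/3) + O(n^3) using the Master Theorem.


a=27, b=3, c=3. log_3(27)=3 = c=3. Case 2: O(n^c log n) = O(n^3 log n)
Complexity: O(n^3 log n)


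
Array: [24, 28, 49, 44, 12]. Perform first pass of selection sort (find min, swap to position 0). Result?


After one pass: [12, 28, 49, 44, 24]


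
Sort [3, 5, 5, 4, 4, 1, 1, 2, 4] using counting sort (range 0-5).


Count array: [0, 2, 1, 1, 3, 2]
Reconstruct: [1, 1, 2, 3, 4, 4, 4, 5, 5]


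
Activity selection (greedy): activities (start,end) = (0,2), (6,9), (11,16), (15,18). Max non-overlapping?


Greedy: pick earliest-ending, then skip overlaps.
Selected (3 activities): [(0, 2), (6, 9), (11, 16)]


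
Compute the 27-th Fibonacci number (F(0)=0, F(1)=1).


F(n)=F(n-1)+F(n-2)
...F(25)=75025, F(26)=121393, F(27)=196418


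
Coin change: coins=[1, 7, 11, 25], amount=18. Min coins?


dp[0]=0; dp[i]=1+min(dp[i-c] for c in coins)
...dp[13]=3, dp[14]=2, dp[15]=3, dp[16]=4, dp[17]=5, dp[18]=2
Minimum coins for 18 = 2


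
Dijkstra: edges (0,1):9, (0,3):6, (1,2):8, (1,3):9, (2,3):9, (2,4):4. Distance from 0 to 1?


Dijkstra from 0:
Distances: {0: 0, 1: 9, 2: 15, 3: 6, 4: 19}
Shortest distance to 1 = 9, path = [0, 1]


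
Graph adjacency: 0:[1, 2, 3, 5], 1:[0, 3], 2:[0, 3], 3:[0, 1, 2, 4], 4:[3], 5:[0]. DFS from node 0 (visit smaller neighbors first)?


DFS stack-based: start with [0]
Visit order: [0, 1, 3, 2, 4, 5]


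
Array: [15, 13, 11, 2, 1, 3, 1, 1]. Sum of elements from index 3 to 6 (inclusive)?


Prefix sums: [0, 15, 28, 39, 41, 42, 45, 46, 47]
Sum[3..6] = prefix[7] - prefix[3] = 46 - 39 = 7


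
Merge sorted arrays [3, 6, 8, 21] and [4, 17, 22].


Compare heads, take smaller each step.
Merged: [3, 4, 6, 8, 17, 21, 22]


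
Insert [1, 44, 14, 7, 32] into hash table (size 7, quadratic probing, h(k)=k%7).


Insertions: 1->slot 1; 44->slot 2; 14->slot 0; 7->slot 4; 32->slot 5
Table: [14, 1, 44, None, 7, 32, None]


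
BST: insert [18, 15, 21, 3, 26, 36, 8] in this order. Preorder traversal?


Root = 18; build tree by BST insertion.
Preorder traversal: [18, 15, 3, 8, 21, 26, 36]


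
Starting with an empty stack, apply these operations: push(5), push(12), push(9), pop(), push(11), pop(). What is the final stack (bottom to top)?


push(5) -> [5]
push(12) -> [5, 12]
push(9) -> [5, 12, 9]
pop() returns 9 -> [5, 12]
push(11) -> [5, 12, 11]
pop() returns 11 -> [5, 12]
Final stack (bottom to top): [5, 12]


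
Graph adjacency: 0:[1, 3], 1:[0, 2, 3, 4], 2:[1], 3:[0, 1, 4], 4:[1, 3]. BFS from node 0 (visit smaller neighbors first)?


BFS queue: start with [0]
Visit order: [0, 1, 3, 2, 4]


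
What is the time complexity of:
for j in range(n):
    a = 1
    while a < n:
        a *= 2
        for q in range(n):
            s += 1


Per nesting level: O(n) * O(log n) * O(n) = O(n^2 log n)
Complexity: O(n^2 log n)


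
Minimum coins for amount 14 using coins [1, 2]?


dp[0]=0; dp[i]=1+min(dp[i-c] for c in coins)
...dp[9]=5, dp[10]=5, dp[11]=6, dp[12]=6, dp[13]=7, dp[14]=7
Minimum coins for 14 = 7


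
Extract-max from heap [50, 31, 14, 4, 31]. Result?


Max = 50
Replace root with last, heapify down
Resulting heap: [31, 31, 14, 4]


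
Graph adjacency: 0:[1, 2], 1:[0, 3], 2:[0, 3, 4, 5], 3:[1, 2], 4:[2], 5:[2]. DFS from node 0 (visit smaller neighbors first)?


DFS stack-based: start with [0]
Visit order: [0, 1, 3, 2, 4, 5]


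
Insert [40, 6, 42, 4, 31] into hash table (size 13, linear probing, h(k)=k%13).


Insertions: 40->slot 1; 6->slot 6; 42->slot 3; 4->slot 4; 31->slot 5
Table: [None, 40, None, 42, 4, 31, 6, None, None, None, None, None, None]


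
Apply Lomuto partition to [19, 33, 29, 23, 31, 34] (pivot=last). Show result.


Elements <= 34 go left of pivot.
Result: [19, 33, 29, 23, 31, 34], pivot at index 5


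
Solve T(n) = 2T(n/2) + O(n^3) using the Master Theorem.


a=2, b=2, c=3. log_2(2)=1 < c=3. Case 3: O(n^c) = O(n^3)
Complexity: O(n^3)


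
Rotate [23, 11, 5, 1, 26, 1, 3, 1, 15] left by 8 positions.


Left rotate by 8: [15, 23, 11, 5, 1, 26, 1, 3, 1]


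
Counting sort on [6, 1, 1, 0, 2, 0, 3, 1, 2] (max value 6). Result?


Count array: [2, 3, 2, 1, 0, 0, 1]
Reconstruct: [0, 0, 1, 1, 1, 2, 2, 3, 6]


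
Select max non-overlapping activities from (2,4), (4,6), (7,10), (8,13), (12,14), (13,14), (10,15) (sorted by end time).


Greedy: pick earliest-ending, then skip overlaps.
Selected (4 activities): [(2, 4), (4, 6), (7, 10), (12, 14)]


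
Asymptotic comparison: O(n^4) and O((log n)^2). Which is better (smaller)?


polylogarithmic grows slower than quartic
O((log n)^2) is asymptotically smaller; O(n^4) grows faster


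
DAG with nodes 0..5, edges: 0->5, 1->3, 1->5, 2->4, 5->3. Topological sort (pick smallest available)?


Kahn's algorithm, process smallest node first
Order: [0, 1, 2, 4, 5, 3]


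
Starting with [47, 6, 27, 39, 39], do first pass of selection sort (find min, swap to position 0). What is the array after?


After one pass: [6, 47, 27, 39, 39]


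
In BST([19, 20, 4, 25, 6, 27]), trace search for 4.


BST root = 19
Search for 4: compare at each node
Path: [19, 4]


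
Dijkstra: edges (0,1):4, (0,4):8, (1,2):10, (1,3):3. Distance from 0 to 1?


Dijkstra from 0:
Distances: {0: 0, 1: 4, 2: 14, 3: 7, 4: 8}
Shortest distance to 1 = 4, path = [0, 1]


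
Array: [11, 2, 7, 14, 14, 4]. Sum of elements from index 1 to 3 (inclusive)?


Prefix sums: [0, 11, 13, 20, 34, 48, 52]
Sum[1..3] = prefix[4] - prefix[1] = 34 - 11 = 23


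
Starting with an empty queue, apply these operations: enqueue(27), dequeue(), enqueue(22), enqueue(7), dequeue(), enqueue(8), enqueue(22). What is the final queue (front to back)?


enqueue(27) -> [27]
dequeue() returns 27 -> []
enqueue(22) -> [22]
enqueue(7) -> [22, 7]
dequeue() returns 22 -> [7]
enqueue(8) -> [7, 8]
enqueue(22) -> [7, 8, 22]
Final queue (front to back): [7, 8, 22]


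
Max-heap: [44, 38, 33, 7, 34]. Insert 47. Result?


Append 47: [44, 38, 33, 7, 34, 47]
Bubble up: swap idx 5(47) with idx 2(33); swap idx 2(47) with idx 0(44)
Result: [47, 38, 44, 7, 34, 33]


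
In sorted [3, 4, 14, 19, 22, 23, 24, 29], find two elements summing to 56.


Two pointers: lo=0, hi=7
No pair sums to 56


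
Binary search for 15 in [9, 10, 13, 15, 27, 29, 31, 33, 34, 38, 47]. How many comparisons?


Search for 15:
[0,10] mid=5 arr[5]=29
[0,4] mid=2 arr[2]=13
[3,4] mid=3 arr[3]=15
Total: 3 comparisons


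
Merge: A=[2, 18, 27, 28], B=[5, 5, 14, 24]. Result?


Compare heads, take smaller each step.
Merged: [2, 5, 5, 14, 18, 24, 27, 28]


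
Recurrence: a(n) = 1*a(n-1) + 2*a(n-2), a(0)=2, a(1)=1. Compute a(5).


Build bottom-up:
...a(3)=7, a(4)=17, a(5)=1*17+2*7=31


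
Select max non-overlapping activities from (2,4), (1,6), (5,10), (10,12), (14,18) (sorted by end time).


Greedy: pick earliest-ending, then skip overlaps.
Selected (4 activities): [(2, 4), (5, 10), (10, 12), (14, 18)]


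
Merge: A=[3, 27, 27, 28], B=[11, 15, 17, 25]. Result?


Compare heads, take smaller each step.
Merged: [3, 11, 15, 17, 25, 27, 27, 28]


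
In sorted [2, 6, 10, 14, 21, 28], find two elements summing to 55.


Two pointers: lo=0, hi=5
No pair sums to 55


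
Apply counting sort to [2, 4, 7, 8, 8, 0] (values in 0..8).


Count array: [1, 0, 1, 0, 1, 0, 0, 1, 2]
Reconstruct: [0, 2, 4, 7, 8, 8]


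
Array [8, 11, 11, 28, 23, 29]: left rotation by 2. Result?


Left rotate by 2: [11, 28, 23, 29, 8, 11]


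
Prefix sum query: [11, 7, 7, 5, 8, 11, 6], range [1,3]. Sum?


Prefix sums: [0, 11, 18, 25, 30, 38, 49, 55]
Sum[1..3] = prefix[4] - prefix[1] = 30 - 11 = 19


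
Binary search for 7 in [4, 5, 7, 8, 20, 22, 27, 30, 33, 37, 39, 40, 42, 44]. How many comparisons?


Search for 7:
[0,13] mid=6 arr[6]=27
[0,5] mid=2 arr[2]=7
Total: 2 comparisons


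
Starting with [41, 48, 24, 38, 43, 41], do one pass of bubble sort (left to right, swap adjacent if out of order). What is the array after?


After one pass: [41, 24, 38, 43, 41, 48]


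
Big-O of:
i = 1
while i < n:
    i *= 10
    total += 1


Per nesting level: O(log n) = O(log n)
Complexity: O(log n)


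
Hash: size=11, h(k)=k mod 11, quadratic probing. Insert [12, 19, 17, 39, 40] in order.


Insertions: 12->slot 1; 19->slot 8; 17->slot 6; 39->slot 7; 40->slot 0
Table: [40, 12, None, None, None, None, 17, 39, 19, None, None]


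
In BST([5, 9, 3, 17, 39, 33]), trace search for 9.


BST root = 5
Search for 9: compare at each node
Path: [5, 9]


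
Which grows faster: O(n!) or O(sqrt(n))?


sublinear grows slower than factorial
O(sqrt(n)) is asymptotically smaller; O(n!) grows faster


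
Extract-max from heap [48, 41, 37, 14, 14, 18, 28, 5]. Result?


Max = 48
Replace root with last, heapify down
Resulting heap: [41, 14, 37, 5, 14, 18, 28]


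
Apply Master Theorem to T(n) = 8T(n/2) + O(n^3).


a=8, b=2, c=3. log_2(8)=3 = c=3. Case 2: O(n^c log n) = O(n^3 log n)
Complexity: O(n^3 log n)


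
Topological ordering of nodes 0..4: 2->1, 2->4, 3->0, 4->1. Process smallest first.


Kahn's algorithm, process smallest node first
Order: [2, 3, 0, 4, 1]


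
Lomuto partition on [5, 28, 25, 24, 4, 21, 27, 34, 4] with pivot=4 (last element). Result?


Elements <= 4 go left of pivot.
Result: [4, 4, 25, 24, 5, 21, 27, 34, 28], pivot at index 1


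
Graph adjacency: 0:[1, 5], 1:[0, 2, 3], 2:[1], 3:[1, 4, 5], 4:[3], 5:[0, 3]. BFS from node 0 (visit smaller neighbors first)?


BFS queue: start with [0]
Visit order: [0, 1, 5, 2, 3, 4]


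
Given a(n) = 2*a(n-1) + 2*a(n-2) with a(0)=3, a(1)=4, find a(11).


Build bottom-up:
...a(9)=15168, a(10)=41440, a(11)=2*41440+2*15168=113216


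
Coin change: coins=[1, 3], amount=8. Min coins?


dp[0]=0; dp[i]=1+min(dp[i-c] for c in coins)
...dp[3]=1, dp[4]=2, dp[5]=3, dp[6]=2, dp[7]=3, dp[8]=4
Minimum coins for 8 = 4


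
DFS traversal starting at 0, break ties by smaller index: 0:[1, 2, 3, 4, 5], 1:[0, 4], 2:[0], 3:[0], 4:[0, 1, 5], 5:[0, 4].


DFS stack-based: start with [0]
Visit order: [0, 1, 4, 5, 2, 3]


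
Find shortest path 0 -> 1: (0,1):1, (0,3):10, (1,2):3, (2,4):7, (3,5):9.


Dijkstra from 0:
Distances: {0: 0, 1: 1, 2: 4, 3: 10, 4: 11, 5: 19}
Shortest distance to 1 = 1, path = [0, 1]


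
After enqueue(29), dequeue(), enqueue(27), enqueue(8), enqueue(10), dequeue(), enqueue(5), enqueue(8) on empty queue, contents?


enqueue(29) -> [29]
dequeue() returns 29 -> []
enqueue(27) -> [27]
enqueue(8) -> [27, 8]
enqueue(10) -> [27, 8, 10]
dequeue() returns 27 -> [8, 10]
enqueue(5) -> [8, 10, 5]
enqueue(8) -> [8, 10, 5, 8]
Final queue (front to back): [8, 10, 5, 8]


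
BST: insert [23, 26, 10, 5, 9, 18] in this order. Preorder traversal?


Root = 23; build tree by BST insertion.
Preorder traversal: [23, 10, 5, 9, 18, 26]


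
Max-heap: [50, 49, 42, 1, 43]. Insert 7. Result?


Append 7: [50, 49, 42, 1, 43, 7]
Bubble up: no swaps needed
Result: [50, 49, 42, 1, 43, 7]


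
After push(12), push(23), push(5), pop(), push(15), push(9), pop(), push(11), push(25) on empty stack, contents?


push(12) -> [12]
push(23) -> [12, 23]
push(5) -> [12, 23, 5]
pop() returns 5 -> [12, 23]
push(15) -> [12, 23, 15]
push(9) -> [12, 23, 15, 9]
pop() returns 9 -> [12, 23, 15]
push(11) -> [12, 23, 15, 11]
push(25) -> [12, 23, 15, 11, 25]
Final stack (bottom to top): [12, 23, 15, 11, 25]


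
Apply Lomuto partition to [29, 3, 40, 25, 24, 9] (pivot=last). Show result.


Elements <= 9 go left of pivot.
Result: [3, 9, 40, 25, 24, 29], pivot at index 1


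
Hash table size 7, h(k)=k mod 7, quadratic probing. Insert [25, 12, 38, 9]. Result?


Insertions: 25->slot 4; 12->slot 5; 38->slot 3; 9->slot 2
Table: [None, None, 9, 38, 25, 12, None]


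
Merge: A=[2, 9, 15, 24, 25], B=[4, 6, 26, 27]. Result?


Compare heads, take smaller each step.
Merged: [2, 4, 6, 9, 15, 24, 25, 26, 27]


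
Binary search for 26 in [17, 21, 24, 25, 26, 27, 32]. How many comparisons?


Search for 26:
[0,6] mid=3 arr[3]=25
[4,6] mid=5 arr[5]=27
[4,4] mid=4 arr[4]=26
Total: 3 comparisons


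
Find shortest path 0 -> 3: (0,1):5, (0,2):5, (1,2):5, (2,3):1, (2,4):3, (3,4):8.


Dijkstra from 0:
Distances: {0: 0, 1: 5, 2: 5, 3: 6, 4: 8}
Shortest distance to 3 = 6, path = [0, 2, 3]


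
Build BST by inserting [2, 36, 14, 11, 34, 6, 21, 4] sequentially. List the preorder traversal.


Root = 2; build tree by BST insertion.
Preorder traversal: [2, 36, 14, 11, 6, 4, 34, 21]


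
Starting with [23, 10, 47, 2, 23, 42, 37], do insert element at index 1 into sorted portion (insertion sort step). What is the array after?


After one pass: [10, 23, 47, 2, 23, 42, 37]


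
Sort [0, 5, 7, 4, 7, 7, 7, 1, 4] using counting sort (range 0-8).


Count array: [1, 1, 0, 0, 2, 1, 0, 4, 0]
Reconstruct: [0, 1, 4, 4, 5, 7, 7, 7, 7]


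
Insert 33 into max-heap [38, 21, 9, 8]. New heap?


Append 33: [38, 21, 9, 8, 33]
Bubble up: swap idx 4(33) with idx 1(21)
Result: [38, 33, 9, 8, 21]


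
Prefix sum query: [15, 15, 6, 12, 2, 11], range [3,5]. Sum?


Prefix sums: [0, 15, 30, 36, 48, 50, 61]
Sum[3..5] = prefix[6] - prefix[3] = 61 - 36 = 25


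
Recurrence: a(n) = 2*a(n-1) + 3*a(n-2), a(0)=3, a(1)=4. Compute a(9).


Build bottom-up:
...a(7)=3826, a(8)=11483, a(9)=2*11483+3*3826=34444


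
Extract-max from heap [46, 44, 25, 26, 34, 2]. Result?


Max = 46
Replace root with last, heapify down
Resulting heap: [44, 34, 25, 26, 2]


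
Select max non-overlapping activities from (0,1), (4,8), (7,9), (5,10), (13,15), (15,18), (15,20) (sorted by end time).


Greedy: pick earliest-ending, then skip overlaps.
Selected (4 activities): [(0, 1), (4, 8), (13, 15), (15, 18)]


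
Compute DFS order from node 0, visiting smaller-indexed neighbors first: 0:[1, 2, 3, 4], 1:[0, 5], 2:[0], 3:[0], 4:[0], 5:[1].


DFS stack-based: start with [0]
Visit order: [0, 1, 5, 2, 3, 4]


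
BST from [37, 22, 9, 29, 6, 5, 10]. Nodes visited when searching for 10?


BST root = 37
Search for 10: compare at each node
Path: [37, 22, 9, 10]


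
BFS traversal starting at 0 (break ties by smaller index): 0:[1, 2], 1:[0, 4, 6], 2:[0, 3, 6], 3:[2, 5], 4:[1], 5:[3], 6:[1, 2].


BFS queue: start with [0]
Visit order: [0, 1, 2, 4, 6, 3, 5]


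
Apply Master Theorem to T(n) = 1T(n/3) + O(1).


a=1, b=3, c=0. log_3(1)=0 = c=0. Case 2: O(n^c log n) = O(log n)
Complexity: O(log n)


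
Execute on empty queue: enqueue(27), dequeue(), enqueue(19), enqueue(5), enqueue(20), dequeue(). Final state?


enqueue(27) -> [27]
dequeue() returns 27 -> []
enqueue(19) -> [19]
enqueue(5) -> [19, 5]
enqueue(20) -> [19, 5, 20]
dequeue() returns 19 -> [5, 20]
Final queue (front to back): [5, 20]


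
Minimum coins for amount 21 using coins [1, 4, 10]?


dp[0]=0; dp[i]=1+min(dp[i-c] for c in coins)
...dp[16]=4, dp[17]=5, dp[18]=3, dp[19]=4, dp[20]=2, dp[21]=3
Minimum coins for 21 = 3


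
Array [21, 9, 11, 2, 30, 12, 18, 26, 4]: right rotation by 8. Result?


Right rotate by 8: [9, 11, 2, 30, 12, 18, 26, 4, 21]


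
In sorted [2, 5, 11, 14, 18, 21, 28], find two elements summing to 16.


Two pointers: lo=0, hi=6
Found pair: (2, 14) summing to 16


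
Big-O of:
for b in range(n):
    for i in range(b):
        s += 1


Per nesting level: O(n) * O(n) [triangular over b] = O(n^2)
Complexity: O(n^2)


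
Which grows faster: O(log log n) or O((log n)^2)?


double-logarithmic grows slower than polylogarithmic
O(log log n) is asymptotically smaller; O((log n)^2) grows faster


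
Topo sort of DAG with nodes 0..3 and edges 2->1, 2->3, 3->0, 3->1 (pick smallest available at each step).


Kahn's algorithm, process smallest node first
Order: [2, 3, 0, 1]


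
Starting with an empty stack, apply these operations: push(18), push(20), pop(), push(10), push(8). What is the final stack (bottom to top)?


push(18) -> [18]
push(20) -> [18, 20]
pop() returns 20 -> [18]
push(10) -> [18, 10]
push(8) -> [18, 10, 8]
Final stack (bottom to top): [18, 10, 8]


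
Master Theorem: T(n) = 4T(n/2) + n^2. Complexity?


a=4, b=2, c=2. log_2(4)=2 = c=2. Case 2: O(n^c log n) = O(n^2 log n)
Complexity: O(n^2 log n)


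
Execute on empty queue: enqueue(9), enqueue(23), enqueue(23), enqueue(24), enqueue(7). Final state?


enqueue(9) -> [9]
enqueue(23) -> [9, 23]
enqueue(23) -> [9, 23, 23]
enqueue(24) -> [9, 23, 23, 24]
enqueue(7) -> [9, 23, 23, 24, 7]
Final queue (front to back): [9, 23, 23, 24, 7]


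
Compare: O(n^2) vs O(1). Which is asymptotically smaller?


constant grows slower than quadratic
O(1) is asymptotically smaller; O(n^2) grows faster


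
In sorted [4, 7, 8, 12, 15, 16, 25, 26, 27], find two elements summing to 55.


Two pointers: lo=0, hi=8
No pair sums to 55


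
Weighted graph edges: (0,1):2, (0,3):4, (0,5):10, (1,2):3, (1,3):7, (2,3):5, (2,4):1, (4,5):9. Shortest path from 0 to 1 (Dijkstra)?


Dijkstra from 0:
Distances: {0: 0, 1: 2, 2: 5, 3: 4, 4: 6, 5: 10}
Shortest distance to 1 = 2, path = [0, 1]


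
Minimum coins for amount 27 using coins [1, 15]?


dp[0]=0; dp[i]=1+min(dp[i-c] for c in coins)
...dp[22]=8, dp[23]=9, dp[24]=10, dp[25]=11, dp[26]=12, dp[27]=13
Minimum coins for 27 = 13


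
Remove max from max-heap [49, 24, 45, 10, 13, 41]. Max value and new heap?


Max = 49
Replace root with last, heapify down
Resulting heap: [45, 24, 41, 10, 13]


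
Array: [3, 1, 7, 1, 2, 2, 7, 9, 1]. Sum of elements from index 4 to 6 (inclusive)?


Prefix sums: [0, 3, 4, 11, 12, 14, 16, 23, 32, 33]
Sum[4..6] = prefix[7] - prefix[4] = 23 - 12 = 11


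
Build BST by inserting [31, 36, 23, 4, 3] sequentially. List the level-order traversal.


Root = 31; build tree by BST insertion.
Level-Order traversal: [31, 23, 36, 4, 3]


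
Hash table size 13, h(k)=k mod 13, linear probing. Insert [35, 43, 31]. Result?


Insertions: 35->slot 9; 43->slot 4; 31->slot 5
Table: [None, None, None, None, 43, 31, None, None, None, 35, None, None, None]


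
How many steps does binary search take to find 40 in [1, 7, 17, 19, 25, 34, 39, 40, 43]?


Search for 40:
[0,8] mid=4 arr[4]=25
[5,8] mid=6 arr[6]=39
[7,8] mid=7 arr[7]=40
Total: 3 comparisons


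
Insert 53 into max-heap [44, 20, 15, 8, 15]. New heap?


Append 53: [44, 20, 15, 8, 15, 53]
Bubble up: swap idx 5(53) with idx 2(15); swap idx 2(53) with idx 0(44)
Result: [53, 20, 44, 8, 15, 15]


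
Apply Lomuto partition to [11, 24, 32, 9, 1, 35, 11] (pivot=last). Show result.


Elements <= 11 go left of pivot.
Result: [11, 9, 1, 11, 32, 35, 24], pivot at index 3


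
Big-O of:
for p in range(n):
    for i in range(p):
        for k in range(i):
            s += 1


Per nesting level: O(n) * O(n) [triangular over p] * O(n) [triangular over i] = O(n^3)
Complexity: O(n^3)


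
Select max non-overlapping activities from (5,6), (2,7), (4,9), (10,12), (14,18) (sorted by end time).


Greedy: pick earliest-ending, then skip overlaps.
Selected (3 activities): [(5, 6), (10, 12), (14, 18)]


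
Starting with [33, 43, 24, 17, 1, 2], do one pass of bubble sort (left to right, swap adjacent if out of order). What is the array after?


After one pass: [33, 24, 17, 1, 2, 43]


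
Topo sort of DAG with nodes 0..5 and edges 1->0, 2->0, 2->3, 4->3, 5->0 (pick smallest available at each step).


Kahn's algorithm, process smallest node first
Order: [1, 2, 4, 3, 5, 0]


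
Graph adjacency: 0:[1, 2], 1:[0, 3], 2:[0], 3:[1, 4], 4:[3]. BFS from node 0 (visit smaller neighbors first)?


BFS queue: start with [0]
Visit order: [0, 1, 2, 3, 4]


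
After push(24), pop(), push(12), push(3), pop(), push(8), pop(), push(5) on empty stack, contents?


push(24) -> [24]
pop() returns 24 -> []
push(12) -> [12]
push(3) -> [12, 3]
pop() returns 3 -> [12]
push(8) -> [12, 8]
pop() returns 8 -> [12]
push(5) -> [12, 5]
Final stack (bottom to top): [12, 5]


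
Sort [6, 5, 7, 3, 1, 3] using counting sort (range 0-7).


Count array: [0, 1, 0, 2, 0, 1, 1, 1]
Reconstruct: [1, 3, 3, 5, 6, 7]


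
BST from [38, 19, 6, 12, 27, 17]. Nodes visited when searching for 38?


BST root = 38
Search for 38: compare at each node
Path: [38]


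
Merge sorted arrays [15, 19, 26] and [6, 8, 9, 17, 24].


Compare heads, take smaller each step.
Merged: [6, 8, 9, 15, 17, 19, 24, 26]


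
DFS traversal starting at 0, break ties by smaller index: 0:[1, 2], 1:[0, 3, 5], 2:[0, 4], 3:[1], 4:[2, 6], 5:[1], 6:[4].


DFS stack-based: start with [0]
Visit order: [0, 1, 3, 5, 2, 4, 6]


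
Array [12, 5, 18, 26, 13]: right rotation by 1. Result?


Right rotate by 1: [13, 12, 5, 18, 26]


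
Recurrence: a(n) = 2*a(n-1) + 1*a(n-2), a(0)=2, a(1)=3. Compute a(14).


Build bottom-up:
...a(12)=53062, a(13)=128103, a(14)=2*128103+1*53062=309268


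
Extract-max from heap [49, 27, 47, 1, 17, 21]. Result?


Max = 49
Replace root with last, heapify down
Resulting heap: [47, 27, 21, 1, 17]


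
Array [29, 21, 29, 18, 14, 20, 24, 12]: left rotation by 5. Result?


Left rotate by 5: [20, 24, 12, 29, 21, 29, 18, 14]


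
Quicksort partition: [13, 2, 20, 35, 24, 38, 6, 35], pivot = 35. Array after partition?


Elements <= 35 go left of pivot.
Result: [13, 2, 20, 35, 24, 6, 35, 38], pivot at index 6


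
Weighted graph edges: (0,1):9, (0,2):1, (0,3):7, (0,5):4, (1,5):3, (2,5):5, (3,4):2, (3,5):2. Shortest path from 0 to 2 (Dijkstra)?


Dijkstra from 0:
Distances: {0: 0, 1: 7, 2: 1, 3: 6, 4: 8, 5: 4}
Shortest distance to 2 = 1, path = [0, 2]


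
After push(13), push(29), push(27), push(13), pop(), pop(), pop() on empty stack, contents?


push(13) -> [13]
push(29) -> [13, 29]
push(27) -> [13, 29, 27]
push(13) -> [13, 29, 27, 13]
pop() returns 13 -> [13, 29, 27]
pop() returns 27 -> [13, 29]
pop() returns 29 -> [13]
Final stack (bottom to top): [13]


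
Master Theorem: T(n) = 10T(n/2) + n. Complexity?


a=10, b=2, c=1. log_2(10)=3.322 > c=1. Case 1: O(n^log_b(a)) = O(n^3.322)
Complexity: O(n^3.322)


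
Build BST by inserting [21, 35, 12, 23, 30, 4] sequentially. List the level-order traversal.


Root = 21; build tree by BST insertion.
Level-Order traversal: [21, 12, 35, 4, 23, 30]


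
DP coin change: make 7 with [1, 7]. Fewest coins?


dp[0]=0; dp[i]=1+min(dp[i-c] for c in coins)
...dp[2]=2, dp[3]=3, dp[4]=4, dp[5]=5, dp[6]=6, dp[7]=1
Minimum coins for 7 = 1


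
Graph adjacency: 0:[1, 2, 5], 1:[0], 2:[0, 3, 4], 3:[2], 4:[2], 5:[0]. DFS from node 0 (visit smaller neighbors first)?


DFS stack-based: start with [0]
Visit order: [0, 1, 2, 3, 4, 5]


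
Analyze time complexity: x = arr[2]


Analysis: constant-time operation, no loop
Complexity: O(1)


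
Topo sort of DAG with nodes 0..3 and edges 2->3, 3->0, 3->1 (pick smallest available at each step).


Kahn's algorithm, process smallest node first
Order: [2, 3, 0, 1]


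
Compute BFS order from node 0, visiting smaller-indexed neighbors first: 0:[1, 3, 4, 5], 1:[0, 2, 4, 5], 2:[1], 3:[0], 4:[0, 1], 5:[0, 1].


BFS queue: start with [0]
Visit order: [0, 1, 3, 4, 5, 2]


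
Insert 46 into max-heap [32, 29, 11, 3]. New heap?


Append 46: [32, 29, 11, 3, 46]
Bubble up: swap idx 4(46) with idx 1(29); swap idx 1(46) with idx 0(32)
Result: [46, 32, 11, 3, 29]


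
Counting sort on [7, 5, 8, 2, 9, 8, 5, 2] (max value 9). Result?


Count array: [0, 0, 2, 0, 0, 2, 0, 1, 2, 1]
Reconstruct: [2, 2, 5, 5, 7, 8, 8, 9]


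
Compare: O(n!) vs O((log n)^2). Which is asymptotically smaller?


polylogarithmic grows slower than factorial
O((log n)^2) is asymptotically smaller; O(n!) grows faster


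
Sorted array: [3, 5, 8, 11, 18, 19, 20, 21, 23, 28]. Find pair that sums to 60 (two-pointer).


Two pointers: lo=0, hi=9
No pair sums to 60


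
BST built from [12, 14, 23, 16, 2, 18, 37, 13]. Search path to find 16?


BST root = 12
Search for 16: compare at each node
Path: [12, 14, 23, 16]


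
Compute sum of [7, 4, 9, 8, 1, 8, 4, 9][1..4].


Prefix sums: [0, 7, 11, 20, 28, 29, 37, 41, 50]
Sum[1..4] = prefix[5] - prefix[1] = 29 - 7 = 22


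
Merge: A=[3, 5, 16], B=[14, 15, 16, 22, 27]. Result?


Compare heads, take smaller each step.
Merged: [3, 5, 14, 15, 16, 16, 22, 27]


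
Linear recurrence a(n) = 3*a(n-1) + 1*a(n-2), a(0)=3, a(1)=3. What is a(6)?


Build bottom-up:
...a(4)=129, a(5)=426, a(6)=3*426+1*129=1407


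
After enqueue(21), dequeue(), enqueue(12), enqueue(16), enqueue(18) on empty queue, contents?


enqueue(21) -> [21]
dequeue() returns 21 -> []
enqueue(12) -> [12]
enqueue(16) -> [12, 16]
enqueue(18) -> [12, 16, 18]
Final queue (front to back): [12, 16, 18]


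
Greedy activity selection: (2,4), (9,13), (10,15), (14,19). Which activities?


Greedy: pick earliest-ending, then skip overlaps.
Selected (3 activities): [(2, 4), (9, 13), (14, 19)]


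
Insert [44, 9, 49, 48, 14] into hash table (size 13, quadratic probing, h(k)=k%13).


Insertions: 44->slot 5; 9->slot 9; 49->slot 10; 48->slot 0; 14->slot 1
Table: [48, 14, None, None, None, 44, None, None, None, 9, 49, None, None]


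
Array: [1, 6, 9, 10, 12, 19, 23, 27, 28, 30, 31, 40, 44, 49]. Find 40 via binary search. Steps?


Search for 40:
[0,13] mid=6 arr[6]=23
[7,13] mid=10 arr[10]=31
[11,13] mid=12 arr[12]=44
[11,11] mid=11 arr[11]=40
Total: 4 comparisons


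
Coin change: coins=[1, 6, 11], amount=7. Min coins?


dp[0]=0; dp[i]=1+min(dp[i-c] for c in coins)
...dp[2]=2, dp[3]=3, dp[4]=4, dp[5]=5, dp[6]=1, dp[7]=2
Minimum coins for 7 = 2


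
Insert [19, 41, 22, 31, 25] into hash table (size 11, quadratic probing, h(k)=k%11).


Insertions: 19->slot 8; 41->slot 9; 22->slot 0; 31->slot 10; 25->slot 3
Table: [22, None, None, 25, None, None, None, None, 19, 41, 31]


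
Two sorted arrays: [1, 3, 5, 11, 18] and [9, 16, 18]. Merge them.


Compare heads, take smaller each step.
Merged: [1, 3, 5, 9, 11, 16, 18, 18]


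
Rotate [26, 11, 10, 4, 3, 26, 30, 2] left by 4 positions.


Left rotate by 4: [3, 26, 30, 2, 26, 11, 10, 4]


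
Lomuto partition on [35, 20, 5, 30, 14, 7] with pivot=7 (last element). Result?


Elements <= 7 go left of pivot.
Result: [5, 7, 35, 30, 14, 20], pivot at index 1


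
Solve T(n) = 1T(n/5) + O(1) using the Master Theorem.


a=1, b=5, c=0. log_5(1)=0 = c=0. Case 2: O(n^c log n) = O(log n)
Complexity: O(log n)


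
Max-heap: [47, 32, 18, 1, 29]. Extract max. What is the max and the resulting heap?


Max = 47
Replace root with last, heapify down
Resulting heap: [32, 29, 18, 1]


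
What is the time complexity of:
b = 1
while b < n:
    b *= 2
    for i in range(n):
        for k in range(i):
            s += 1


Per nesting level: O(log n) * O(n) * O(n) [triangular over i] = O(n^2 log n)
Complexity: O(n^2 log n)


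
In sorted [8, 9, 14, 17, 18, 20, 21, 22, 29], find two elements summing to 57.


Two pointers: lo=0, hi=8
No pair sums to 57


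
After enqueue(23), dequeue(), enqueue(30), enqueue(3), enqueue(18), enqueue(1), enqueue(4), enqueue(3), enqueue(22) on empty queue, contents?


enqueue(23) -> [23]
dequeue() returns 23 -> []
enqueue(30) -> [30]
enqueue(3) -> [30, 3]
enqueue(18) -> [30, 3, 18]
enqueue(1) -> [30, 3, 18, 1]
enqueue(4) -> [30, 3, 18, 1, 4]
enqueue(3) -> [30, 3, 18, 1, 4, 3]
enqueue(22) -> [30, 3, 18, 1, 4, 3, 22]
Final queue (front to back): [30, 3, 18, 1, 4, 3, 22]


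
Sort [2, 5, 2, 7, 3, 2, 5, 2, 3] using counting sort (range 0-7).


Count array: [0, 0, 4, 2, 0, 2, 0, 1]
Reconstruct: [2, 2, 2, 2, 3, 3, 5, 5, 7]


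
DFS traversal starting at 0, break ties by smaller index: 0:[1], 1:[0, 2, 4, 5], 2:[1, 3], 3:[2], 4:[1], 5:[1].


DFS stack-based: start with [0]
Visit order: [0, 1, 2, 3, 4, 5]


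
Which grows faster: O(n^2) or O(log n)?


logarithmic grows slower than quadratic
O(log n) is asymptotically smaller; O(n^2) grows faster


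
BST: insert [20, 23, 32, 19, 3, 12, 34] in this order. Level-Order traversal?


Root = 20; build tree by BST insertion.
Level-Order traversal: [20, 19, 23, 3, 32, 12, 34]


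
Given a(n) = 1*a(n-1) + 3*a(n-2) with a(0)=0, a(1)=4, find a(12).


Build bottom-up:
...a(10)=4636, a(11)=10732, a(12)=1*10732+3*4636=24640


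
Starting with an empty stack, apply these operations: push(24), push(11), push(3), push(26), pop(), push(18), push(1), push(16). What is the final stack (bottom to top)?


push(24) -> [24]
push(11) -> [24, 11]
push(3) -> [24, 11, 3]
push(26) -> [24, 11, 3, 26]
pop() returns 26 -> [24, 11, 3]
push(18) -> [24, 11, 3, 18]
push(1) -> [24, 11, 3, 18, 1]
push(16) -> [24, 11, 3, 18, 1, 16]
Final stack (bottom to top): [24, 11, 3, 18, 1, 16]


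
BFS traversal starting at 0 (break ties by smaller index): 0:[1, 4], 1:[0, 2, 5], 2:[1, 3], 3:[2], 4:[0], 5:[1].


BFS queue: start with [0]
Visit order: [0, 1, 4, 2, 5, 3]


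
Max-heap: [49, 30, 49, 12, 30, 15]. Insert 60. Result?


Append 60: [49, 30, 49, 12, 30, 15, 60]
Bubble up: swap idx 6(60) with idx 2(49); swap idx 2(60) with idx 0(49)
Result: [60, 30, 49, 12, 30, 15, 49]


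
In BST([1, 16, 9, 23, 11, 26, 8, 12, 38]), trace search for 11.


BST root = 1
Search for 11: compare at each node
Path: [1, 16, 9, 11]


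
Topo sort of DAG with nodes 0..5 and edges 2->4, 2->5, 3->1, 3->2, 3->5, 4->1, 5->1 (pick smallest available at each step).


Kahn's algorithm, process smallest node first
Order: [0, 3, 2, 4, 5, 1]


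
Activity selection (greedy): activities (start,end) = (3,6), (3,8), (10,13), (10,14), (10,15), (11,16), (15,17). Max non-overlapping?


Greedy: pick earliest-ending, then skip overlaps.
Selected (3 activities): [(3, 6), (10, 13), (15, 17)]


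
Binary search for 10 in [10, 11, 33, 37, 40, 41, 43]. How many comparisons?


Search for 10:
[0,6] mid=3 arr[3]=37
[0,2] mid=1 arr[1]=11
[0,0] mid=0 arr[0]=10
Total: 3 comparisons
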